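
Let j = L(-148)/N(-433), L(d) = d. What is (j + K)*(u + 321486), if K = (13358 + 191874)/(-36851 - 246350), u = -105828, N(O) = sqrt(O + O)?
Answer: -44259922656/283201 + 15958692*I*sqrt(866)/433 ≈ -1.5628e+5 + 1.0846e+6*I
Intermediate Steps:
N(O) = sqrt(2)*sqrt(O) (N(O) = sqrt(2*O) = sqrt(2)*sqrt(O))
j = 74*I*sqrt(866)/433 (j = -148*(-I*sqrt(866)/866) = -(-74)*I*sqrt(866)/433 = 74*I*sqrt(866)/433 ≈ 5.0292*I)
K = -205232/283201 (K = 205232/(-283201) = 205232*(-1/283201) = -205232/283201 ≈ -0.72469)
(j + K)*(u + 321486) = (74*I*sqrt(866)/433 - 205232/283201)*(-105828 + 321486) = (-205232/283201 + 74*I*sqrt(866)/433)*215658 = -44259922656/283201 + 15958692*I*sqrt(866)/433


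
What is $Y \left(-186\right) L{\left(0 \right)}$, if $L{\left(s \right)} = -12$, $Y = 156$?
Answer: $348192$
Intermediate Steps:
$Y \left(-186\right) L{\left(0 \right)} = 156 \left(-186\right) \left(-12\right) = \left(-29016\right) \left(-12\right) = 348192$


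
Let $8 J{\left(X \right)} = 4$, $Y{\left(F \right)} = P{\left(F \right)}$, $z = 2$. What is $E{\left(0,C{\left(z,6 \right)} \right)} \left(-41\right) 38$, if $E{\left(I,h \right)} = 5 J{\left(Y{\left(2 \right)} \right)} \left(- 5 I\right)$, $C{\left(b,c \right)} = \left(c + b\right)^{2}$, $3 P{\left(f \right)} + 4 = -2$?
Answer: $0$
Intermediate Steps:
$P{\left(f \right)} = -2$ ($P{\left(f \right)} = - \frac{4}{3} + \frac{1}{3} \left(-2\right) = - \frac{4}{3} - \frac{2}{3} = -2$)
$Y{\left(F \right)} = -2$
$J{\left(X \right)} = \frac{1}{2}$ ($J{\left(X \right)} = \frac{1}{8} \cdot 4 = \frac{1}{2}$)
$C{\left(b,c \right)} = \left(b + c\right)^{2}$
$E{\left(I,h \right)} = - \frac{25 I}{2}$ ($E{\left(I,h \right)} = 5 \cdot \frac{1}{2} \left(- 5 I\right) = \frac{5 \left(- 5 I\right)}{2} = - \frac{25 I}{2}$)
$E{\left(0,C{\left(z,6 \right)} \right)} \left(-41\right) 38 = \left(- \frac{25}{2}\right) 0 \left(-41\right) 38 = 0 \left(-41\right) 38 = 0 \cdot 38 = 0$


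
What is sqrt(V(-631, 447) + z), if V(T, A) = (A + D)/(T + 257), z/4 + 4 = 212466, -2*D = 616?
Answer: sqrt(118873286862)/374 ≈ 921.87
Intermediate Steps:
D = -308 (D = -1/2*616 = -308)
z = 849848 (z = -16 + 4*212466 = -16 + 849864 = 849848)
V(T, A) = (-308 + A)/(257 + T) (V(T, A) = (A - 308)/(T + 257) = (-308 + A)/(257 + T))
sqrt(V(-631, 447) + z) = sqrt((-308 + 447)/(257 - 631) + 849848) = sqrt(139/(-374) + 849848) = sqrt(-1/374*139 + 849848) = sqrt(-139/374 + 849848) = sqrt(317843013/374) = sqrt(118873286862)/374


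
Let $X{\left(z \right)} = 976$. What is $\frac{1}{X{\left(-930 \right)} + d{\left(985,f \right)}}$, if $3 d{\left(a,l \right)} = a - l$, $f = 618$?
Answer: $\frac{3}{3295} \approx 0.00091047$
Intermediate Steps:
$d{\left(a,l \right)} = - \frac{l}{3} + \frac{a}{3}$ ($d{\left(a,l \right)} = \frac{a - l}{3} = - \frac{l}{3} + \frac{a}{3}$)
$\frac{1}{X{\left(-930 \right)} + d{\left(985,f \right)}} = \frac{1}{976 + \left(\left(- \frac{1}{3}\right) 618 + \frac{1}{3} \cdot 985\right)} = \frac{1}{976 + \left(-206 + \frac{985}{3}\right)} = \frac{1}{976 + \frac{367}{3}} = \frac{1}{\frac{3295}{3}} = \frac{3}{3295}$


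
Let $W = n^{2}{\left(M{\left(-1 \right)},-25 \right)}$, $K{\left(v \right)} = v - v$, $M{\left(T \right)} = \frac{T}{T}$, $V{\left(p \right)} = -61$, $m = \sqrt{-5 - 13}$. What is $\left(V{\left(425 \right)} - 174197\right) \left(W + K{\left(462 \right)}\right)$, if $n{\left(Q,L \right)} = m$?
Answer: $3136644$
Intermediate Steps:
$m = 3 i \sqrt{2}$ ($m = \sqrt{-18} = 3 i \sqrt{2} \approx 4.2426 i$)
$M{\left(T \right)} = 1$
$n{\left(Q,L \right)} = 3 i \sqrt{2}$
$K{\left(v \right)} = 0$
$W = -18$ ($W = \left(3 i \sqrt{2}\right)^{2} = -18$)
$\left(V{\left(425 \right)} - 174197\right) \left(W + K{\left(462 \right)}\right) = \left(-61 - 174197\right) \left(-18 + 0\right) = \left(-174258\right) \left(-18\right) = 3136644$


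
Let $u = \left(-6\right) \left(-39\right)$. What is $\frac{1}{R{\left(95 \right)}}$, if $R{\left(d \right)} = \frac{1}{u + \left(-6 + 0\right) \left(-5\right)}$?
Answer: $264$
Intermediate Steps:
$u = 234$
$R{\left(d \right)} = \frac{1}{264}$ ($R{\left(d \right)} = \frac{1}{234 + \left(-6 + 0\right) \left(-5\right)} = \frac{1}{234 - -30} = \frac{1}{234 + 30} = \frac{1}{264}$)
$\frac{1}{R{\left(95 \right)}} = \frac{1}{\frac{1}{264}} = 264$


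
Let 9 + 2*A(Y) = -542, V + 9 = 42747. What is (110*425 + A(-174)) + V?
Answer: 178425/2 ≈ 89213.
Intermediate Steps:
V = 42738 (V = -9 + 42747 = 42738)
A(Y) = -551/2 (A(Y) = -9/2 + (½)*(-542) = -9/2 - 271 = -551/2)
(110*425 + A(-174)) + V = (110*425 - 551/2) + 42738 = (46750 - 551/2) + 42738 = 92949/2 + 42738 = 178425/2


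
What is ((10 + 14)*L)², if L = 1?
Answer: 576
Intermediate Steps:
((10 + 14)*L)² = ((10 + 14)*1)² = (24*1)² = 24² = 576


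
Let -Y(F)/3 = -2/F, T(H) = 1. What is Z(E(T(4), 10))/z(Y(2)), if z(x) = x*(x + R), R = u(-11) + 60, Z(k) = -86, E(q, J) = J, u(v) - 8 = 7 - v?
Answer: -86/267 ≈ -0.32210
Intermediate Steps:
u(v) = 15 - v (u(v) = 8 + (7 - v) = 15 - v)
R = 86 (R = (15 - 1*(-11)) + 60 = (15 + 11) + 60 = 26 + 60 = 86)
Y(F) = 6/F (Y(F) = -(-6)/F = 6/F)
z(x) = x*(86 + x) (z(x) = x*(x + 86) = x*(86 + x))
Z(E(T(4), 10))/z(Y(2)) = -86*1/(3*(86 + 6/2)) = -86*1/(3*(86 + 6*(½))) = -86*1/(3*(86 + 3)) = -86/(3*89) = -86/267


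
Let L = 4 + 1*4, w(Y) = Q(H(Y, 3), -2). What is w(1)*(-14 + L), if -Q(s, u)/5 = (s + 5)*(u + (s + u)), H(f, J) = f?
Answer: -540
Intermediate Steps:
Q(s, u) = -5*(5 + s)*(s + 2*u) (Q(s, u) = -5*(s + 5)*(u + (s + u)) = -5*(5 + s)*(s + 2*u))
w(Y) = 100 - 5*Y - 5*Y² (w(Y) = -50*(-2) - 25*Y - 5*Y² - 10*Y*(-2) = 100 - 25*Y - 5*Y² + 20*Y = 100 - 5*Y - 5*Y²)
L = 8 (L = 4 + 4 = 8)
w(1)*(-14 + L) = (100 - 5*1 - 5*1²)*(-14 + 8) = (100 - 5 - 5*1)*(-6) = (100 - 5 - 5)*(-6) = 90*(-6) = -540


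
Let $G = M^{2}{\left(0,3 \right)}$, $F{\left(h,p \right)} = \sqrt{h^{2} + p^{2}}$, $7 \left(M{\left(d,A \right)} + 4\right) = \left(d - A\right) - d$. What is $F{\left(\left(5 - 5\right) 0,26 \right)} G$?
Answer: $\frac{24986}{49} \approx 509.92$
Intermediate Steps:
$M{\left(d,A \right)} = -4 - \frac{A}{7}$ ($M{\left(d,A \right)} = -4 + \frac{\left(d - A\right) - d}{7} = -4 + \frac{\left(-1\right) A}{7} = -4 - \frac{A}{7}$)
$G = \frac{961}{49}$ ($G = \left(-4 - \frac{3}{7}\right)^{2} = \left(- \frac{31}{7}\right)^{2} = \frac{961}{49} \approx 19.612$)
$F{\left(\left(5 - 5\right) 0,26 \right)} G = \sqrt{\left(\left(5 - 5\right) 0\right)^{2} + 26^{2}} \cdot \frac{961}{49} = \sqrt{\left(0 \cdot 0\right)^{2} + 676} \cdot \frac{961}{49} = \sqrt{0^{2} + 676} \cdot \frac{961}{49} = \sqrt{0 + 676} \cdot \frac{961}{49} = \sqrt{676} \cdot \frac{961}{49} = 26 \cdot \frac{961}{49} = \frac{24986}{49}$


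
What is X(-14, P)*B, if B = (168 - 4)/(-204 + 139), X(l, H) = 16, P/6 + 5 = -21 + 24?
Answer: -2624/65 ≈ -40.369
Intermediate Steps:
P = -12 (P = -30 + 6*(-21 + 24) = -30 + 6*3 = -30 + 18 = -12)
B = -164/65 (B = 164/(-65) = 164*(-1/65) = -164/65 ≈ -2.5231)
X(-14, P)*B = 16*(-164/65) = -2624/65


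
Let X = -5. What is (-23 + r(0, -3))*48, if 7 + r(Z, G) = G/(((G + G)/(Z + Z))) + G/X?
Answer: -7056/5 ≈ -1411.2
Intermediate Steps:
r(Z, G) = -7 + Z - G/5 (r(Z, G) = -7 + (G/(((G + G)/(Z + Z))) + G/(-5)) = -7 + (G/(((2*G)/((2*Z)))) + G*(-1/5)) = -7 + (G/(((2*G)*(1/(2*Z)))) - G/5) = -7 + (G/((G/Z)) - G/5) = -7 + (G*(Z/G) - G/5) = -7 + (Z - G/5) = -7 + Z - G/5)
(-23 + r(0, -3))*48 = (-23 + (-7 + 0 - 1/5*(-3)))*48 = (-23 + (-7 + 0 + 3/5))*48 = (-23 - 32/5)*48 = -147/5*48 = -7056/5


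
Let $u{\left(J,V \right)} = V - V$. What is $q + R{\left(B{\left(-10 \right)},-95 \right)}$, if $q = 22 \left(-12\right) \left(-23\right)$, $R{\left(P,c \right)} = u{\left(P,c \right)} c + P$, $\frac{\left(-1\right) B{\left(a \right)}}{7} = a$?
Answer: $6142$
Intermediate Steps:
$B{\left(a \right)} = - 7 a$
$u{\left(J,V \right)} = 0$
$R{\left(P,c \right)} = P$ ($R{\left(P,c \right)} = 0 c + P = 0 + P = P$)
$q = 6072$ ($q = \left(-264\right) \left(-23\right) = 6072$)
$q + R{\left(B{\left(-10 \right)},-95 \right)} = 6072 - -70 = 6072 + 70 = 6142$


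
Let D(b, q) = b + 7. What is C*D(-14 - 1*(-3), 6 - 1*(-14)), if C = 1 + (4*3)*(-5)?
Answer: 236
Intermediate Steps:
C = -59 (C = 1 + 12*(-5) = 1 - 60 = -59)
D(b, q) = 7 + b
C*D(-14 - 1*(-3), 6 - 1*(-14)) = -59*(7 + (-14 - 1*(-3))) = -59*(7 + (-14 + 3)) = -59*(7 - 11) = -59*(-4) = 236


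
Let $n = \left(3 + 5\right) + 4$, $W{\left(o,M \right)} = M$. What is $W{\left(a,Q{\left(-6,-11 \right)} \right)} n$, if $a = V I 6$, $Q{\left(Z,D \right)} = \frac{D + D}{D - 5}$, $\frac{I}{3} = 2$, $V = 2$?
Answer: $\frac{33}{2} \approx 16.5$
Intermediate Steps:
$I = 6$ ($I = 3 \cdot 2 = 6$)
$Q{\left(Z,D \right)} = \frac{2 D}{-5 + D}$
$a = 72$ ($a = 2 \cdot 6 \cdot 6 = 12 \cdot 6 = 72$)
$n = 12$ ($n = 8 + 4 = 12$)
$W{\left(a,Q{\left(-6,-11 \right)} \right)} n = 2 \left(-11\right) \frac{1}{-5 - 11} \cdot 12 = 2 \left(-11\right) \frac{1}{-16} \cdot 12 = 2 \left(-11\right) \left(- \frac{1}{16}\right) 12 = \frac{11}{8} \cdot 12 = \frac{33}{2}$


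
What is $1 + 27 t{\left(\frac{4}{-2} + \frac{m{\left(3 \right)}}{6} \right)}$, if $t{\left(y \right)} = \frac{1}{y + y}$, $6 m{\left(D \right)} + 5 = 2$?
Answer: $- \frac{137}{25} \approx -5.48$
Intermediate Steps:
$m{\left(D \right)} = - \frac{1}{2}$ ($m{\left(D \right)} = - \frac{5}{6} + \frac{1}{6} \cdot 2 = - \frac{5}{6} + \frac{1}{3} = - \frac{1}{2}$)
$t{\left(y \right)} = \frac{1}{2 y}$
$1 + 27 t{\left(\frac{4}{-2} + \frac{m{\left(3 \right)}}{6} \right)} = 1 + 27 \frac{1}{2 \left(\frac{4}{-2} - \frac{1}{2 \cdot 6}\right)} = 1 + 27 \frac{1}{2 \left(4 \left(- \frac{1}{2}\right) - \frac{1}{12}\right)} = 1 + 27 \frac{1}{2 \left(-2 - \frac{1}{12}\right)} = 1 + 27 \frac{1}{2 \left(- \frac{25}{12}\right)} = 1 + 27 \cdot \frac{1}{2} \left(- \frac{12}{25}\right) = 1 + 27 \left(- \frac{6}{25}\right) = 1 - \frac{162}{25} = - \frac{137}{25}$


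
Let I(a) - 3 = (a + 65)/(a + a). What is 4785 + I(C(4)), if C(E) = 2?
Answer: 19219/4 ≈ 4804.8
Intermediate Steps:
I(a) = 3 + (65 + a)/(2*a) (I(a) = 3 + (a + 65)/(a + a) = 3 + (65 + a)/((2*a)) = 3 + (65 + a)*(1/(2*a)) = 3 + (65 + a)/(2*a))
4785 + I(C(4)) = 4785 + (1/2)*(65 + 7*2)/2 = 4785 + (1/2)*(1/2)*(65 + 14) = 4785 + (1/2)*(1/2)*79 = 4785 + 79/4 = 19219/4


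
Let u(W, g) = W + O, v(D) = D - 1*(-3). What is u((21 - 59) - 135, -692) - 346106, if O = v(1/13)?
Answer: -4501587/13 ≈ -3.4628e+5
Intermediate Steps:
v(D) = 3 + D (v(D) = D + 3 = 3 + D)
O = 40/13 (O = 3 + 1/13 = 40/13 ≈ 3.0769)
u(W, g) = 40/13 + W (u(W, g) = W + 40/13 = 40/13 + W)
u((21 - 59) - 135, -692) - 346106 = (40/13 + ((21 - 59) - 135)) - 346106 = (40/13 + (-38 - 135)) - 346106 = (40/13 - 173) - 346106 = -2209/13 - 346106 = -4501587/13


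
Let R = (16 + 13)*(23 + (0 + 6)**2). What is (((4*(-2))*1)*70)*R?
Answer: -958160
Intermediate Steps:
R = 1711 (R = 29*(23 + 6**2) = 29*(23 + 36) = 29*59 = 1711)
(((4*(-2))*1)*70)*R = (((4*(-2))*1)*70)*1711 = (-8*1*70)*1711 = -8*70*1711 = -560*1711 = -958160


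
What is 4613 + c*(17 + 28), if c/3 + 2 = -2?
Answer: 4073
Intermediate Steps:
c = -12 (c = -6 + 3*(-2) = -6 - 6 = -12)
4613 + c*(17 + 28) = 4613 - 12*(17 + 28) = 4613 - 12*45 = 4613 - 540 = 4073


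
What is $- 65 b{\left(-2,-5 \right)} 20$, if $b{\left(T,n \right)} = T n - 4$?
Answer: $-7800$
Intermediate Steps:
$b{\left(T,n \right)} = -4 + T n$
$- 65 b{\left(-2,-5 \right)} 20 = - 65 \left(-4 - -10\right) 20 = - 65 \left(-4 + 10\right) 20 = \left(-65\right) 6 \cdot 20 = \left(-390\right) 20 = -7800$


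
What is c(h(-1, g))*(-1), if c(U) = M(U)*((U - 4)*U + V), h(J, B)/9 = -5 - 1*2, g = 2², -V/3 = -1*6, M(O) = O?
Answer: 267057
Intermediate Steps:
V = 18 (V = -(-3)*6 = -3*(-6) = 18)
g = 4
h(J, B) = -63 (h(J, B) = 9*(-5 - 1*2) = 9*(-5 - 2) = 9*(-7) = -63)
c(U) = U*(18 + U*(-4 + U)) (c(U) = U*((U - 4)*U + 18) = U*((-4 + U)*U + 18) = U*(U*(-4 + U) + 18) = U*(18 + U*(-4 + U)))
c(h(-1, g))*(-1) = -63*(18 + (-63)² - 4*(-63))*(-1) = -63*(18 + 3969 + 252)*(-1) = -63*4239*(-1) = -267057*(-1) = 267057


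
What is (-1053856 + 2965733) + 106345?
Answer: 2018222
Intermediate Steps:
(-1053856 + 2965733) + 106345 = 1911877 + 106345 = 2018222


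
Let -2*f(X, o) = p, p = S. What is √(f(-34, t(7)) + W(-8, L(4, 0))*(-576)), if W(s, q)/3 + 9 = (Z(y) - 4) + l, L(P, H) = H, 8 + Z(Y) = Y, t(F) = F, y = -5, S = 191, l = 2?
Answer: √165506/2 ≈ 203.41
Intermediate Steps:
Z(Y) = -8 + Y
p = 191
f(X, o) = -191/2 (f(X, o) = -½*191 = -191/2)
W(s, q) = -72 (W(s, q) = -27 + 3*(((-8 - 5) - 4) + 2) = -27 + 3*((-13 - 4) + 2) = -27 + 3*(-17 + 2) = -27 + 3*(-15) = -27 - 45 = -72)
√(f(-34, t(7)) + W(-8, L(4, 0))*(-576)) = √(-191/2 - 72*(-576)) = √(-191/2 + 41472) = √(82753/2) = √165506/2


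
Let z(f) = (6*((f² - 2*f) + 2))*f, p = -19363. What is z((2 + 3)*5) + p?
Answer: 67187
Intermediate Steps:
z(f) = f*(12 - 12*f + 6*f²) (z(f) = (6*(2 + f² - 2*f))*f = (12 - 12*f + 6*f²)*f = f*(12 - 12*f + 6*f²))
z((2 + 3)*5) + p = 6*((2 + 3)*5)*(2 + ((2 + 3)*5)² - 2*(2 + 3)*5) - 19363 = 6*(5*5)*(2 + (5*5)² - 10*5) - 19363 = 6*25*(2 + 25² - 2*25) - 19363 = 6*25*(2 + 625 - 50) - 19363 = 6*25*577 - 19363 = 86550 - 19363 = 67187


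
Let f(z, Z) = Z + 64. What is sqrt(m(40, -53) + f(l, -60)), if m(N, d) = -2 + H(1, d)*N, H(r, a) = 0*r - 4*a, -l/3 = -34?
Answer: sqrt(8482) ≈ 92.098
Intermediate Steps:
l = 102 (l = -3*(-34) = 102)
f(z, Z) = 64 + Z
H(r, a) = -4*a (H(r, a) = 0 - 4*a = -4*a)
m(N, d) = -2 - 4*N*d (m(N, d) = -2 + (-4*d)*N = -2 - 4*N*d)
sqrt(m(40, -53) + f(l, -60)) = sqrt((-2 - 4*40*(-53)) + (64 - 60)) = sqrt((-2 + 8480) + 4) = sqrt(8478 + 4) = sqrt(8482)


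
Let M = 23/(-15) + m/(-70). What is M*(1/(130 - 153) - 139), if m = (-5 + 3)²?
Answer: 178022/805 ≈ 221.15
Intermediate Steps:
m = 4 (m = (-2)² = 4)
M = -167/105 (M = 23/(-15) + 4/(-70) = 23*(-1/15) + 4*(-1/70) = -23/15 - 2/35 = -167/105 ≈ -1.5905)
M*(1/(130 - 153) - 139) = -167*(1/(130 - 153) - 139)/105 = -167*(1/(-23) - 139)/105 = -167*(-1/23 - 139)/105 = -167/105*(-3198/23) = 178022/805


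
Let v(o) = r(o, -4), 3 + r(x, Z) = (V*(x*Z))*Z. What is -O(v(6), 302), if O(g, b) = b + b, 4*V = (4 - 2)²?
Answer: -604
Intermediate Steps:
V = 1 (V = (4 - 2)²/4 = (¼)*2² = (¼)*4 = 1)
r(x, Z) = -3 + x*Z² (r(x, Z) = -3 + (1*(x*Z))*Z = -3 + (1*(Z*x))*Z = -3 + (Z*x)*Z = -3 + x*Z²)
v(o) = -3 + 16*o (v(o) = -3 + o*(-4)² = -3 + o*16 = -3 + 16*o)
O(g, b) = 2*b
-O(v(6), 302) = -2*302 = -1*604 = -604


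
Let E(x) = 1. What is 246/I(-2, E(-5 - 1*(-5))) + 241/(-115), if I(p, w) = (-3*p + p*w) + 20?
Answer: 3751/460 ≈ 8.1543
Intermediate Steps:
I(p, w) = 20 - 3*p + p*w
246/I(-2, E(-5 - 1*(-5))) + 241/(-115) = 246/(20 - 3*(-2) - 2*1) + 241/(-115) = 246/(20 + 6 - 2) + 241*(-1/115) = 246/24 - 241/115 = 246*(1/24) - 241/115 = 41/4 - 241/115 = 3751/460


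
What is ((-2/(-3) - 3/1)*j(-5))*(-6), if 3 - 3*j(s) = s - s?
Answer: 14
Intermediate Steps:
j(s) = 1 (j(s) = 1 - (s - s)/3 = 1 - ⅓*0 = 1 + 0 = 1)
((-2/(-3) - 3/1)*j(-5))*(-6) = ((-2/(-3) - 3/1)*1)*(-6) = ((-2*(-⅓) - 3*1)*1)*(-6) = ((⅔ - 3)*1)*(-6) = -7/3*1*(-6) = -7/3*(-6) = 14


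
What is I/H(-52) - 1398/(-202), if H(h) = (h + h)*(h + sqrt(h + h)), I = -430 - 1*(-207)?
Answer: 3903061/567216 - 223*I*sqrt(26)/146016 ≈ 6.8811 - 0.0077874*I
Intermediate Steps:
I = -223 (I = -430 + 207 = -223)
H(h) = 2*h*(h + sqrt(2)*sqrt(h)) (H(h) = (2*h)*(h + sqrt(2*h)) = (2*h)*(h + sqrt(2)*sqrt(h)) = 2*h*(h + sqrt(2)*sqrt(h)))
I/H(-52) - 1398/(-202) = -223/(2*(-52)**2 + 2*sqrt(2)*(-52)**(3/2)) - 1398/(-202) = -223/(2*2704 + 2*sqrt(2)*(-104*I*sqrt(13))) - 1398*(-1/202) = -223/(5408 - 208*I*sqrt(26)) + 699/101 = 699/101 - 223/(5408 - 208*I*sqrt(26))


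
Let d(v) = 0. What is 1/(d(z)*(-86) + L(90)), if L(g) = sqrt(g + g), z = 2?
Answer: sqrt(5)/30 ≈ 0.074536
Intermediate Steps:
L(g) = sqrt(2)*sqrt(g) (L(g) = sqrt(2*g) = sqrt(2)*sqrt(g))
1/(d(z)*(-86) + L(90)) = 1/(0*(-86) + sqrt(2)*sqrt(90)) = 1/(0 + sqrt(2)*(3*sqrt(10))) = 1/(0 + 6*sqrt(5)) = 1/(6*sqrt(5)) = sqrt(5)/30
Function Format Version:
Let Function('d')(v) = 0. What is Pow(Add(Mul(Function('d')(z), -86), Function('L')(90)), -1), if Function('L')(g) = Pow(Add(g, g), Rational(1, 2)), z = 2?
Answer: Mul(Rational(1, 30), Pow(5, Rational(1, 2))) ≈ 0.074536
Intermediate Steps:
Function('L')(g) = Mul(Pow(2, Rational(1, 2)), Pow(g, Rational(1, 2))) (Function('L')(g) = Pow(Mul(2, g), Rational(1, 2)) = Mul(Pow(2, Rational(1, 2)), Pow(g, Rational(1, 2))))
Pow(Add(Mul(Function('d')(z), -86), Function('L')(90)), -1) = Pow(Add(Mul(0, -86), Mul(Pow(2, Rational(1, 2)), Pow(90, Rational(1, 2)))), -1) = Pow(Add(0, Mul(Pow(2, Rational(1, 2)), Mul(3, Pow(10, Rational(1, 2))))), -1) = Pow(Add(0, Mul(6, Pow(5, Rational(1, 2)))), -1) = Pow(Mul(6, Pow(5, Rational(1, 2))), -1) = Mul(Rational(1, 30), Pow(5, Rational(1, 2)))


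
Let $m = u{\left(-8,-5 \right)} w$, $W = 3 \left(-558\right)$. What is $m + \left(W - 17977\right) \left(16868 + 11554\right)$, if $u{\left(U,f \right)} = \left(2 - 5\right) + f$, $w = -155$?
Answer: $-558519482$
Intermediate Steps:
$u{\left(U,f \right)} = -3 + f$
$W = -1674$
$m = 1240$ ($m = \left(-3 - 5\right) \left(-155\right) = \left(-8\right) \left(-155\right) = 1240$)
$m + \left(W - 17977\right) \left(16868 + 11554\right) = 1240 + \left(-1674 - 17977\right) \left(16868 + 11554\right) = 1240 - 558520722 = -558519482$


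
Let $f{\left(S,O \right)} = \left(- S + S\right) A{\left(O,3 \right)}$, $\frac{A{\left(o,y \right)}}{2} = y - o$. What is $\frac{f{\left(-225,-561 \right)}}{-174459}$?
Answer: $0$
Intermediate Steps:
$A{\left(o,y \right)} = - 2 o + 2 y$ ($A{\left(o,y \right)} = 2 \left(y - o\right) = - 2 o + 2 y$)
$f{\left(S,O \right)} = 0$ ($f{\left(S,O \right)} = \left(- S + S\right) \left(- 2 O + 2 \cdot 3\right) = 0 \left(- 2 O + 6\right) = 0 \left(6 - 2 O\right) = 0$)
$\frac{f{\left(-225,-561 \right)}}{-174459} = \frac{0}{-174459} = 0 \left(- \frac{1}{174459}\right) = 0$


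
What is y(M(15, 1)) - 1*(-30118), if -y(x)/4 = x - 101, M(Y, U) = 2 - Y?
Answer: 30574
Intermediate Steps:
y(x) = 404 - 4*x (y(x) = -4*(x - 101) = -4*(-101 + x) = 404 - 4*x)
y(M(15, 1)) - 1*(-30118) = (404 - 4*(2 - 1*15)) - 1*(-30118) = (404 - 4*(2 - 15)) + 30118 = (404 - 4*(-13)) + 30118 = (404 + 52) + 30118 = 456 + 30118 = 30574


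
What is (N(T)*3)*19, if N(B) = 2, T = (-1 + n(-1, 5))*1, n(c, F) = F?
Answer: 114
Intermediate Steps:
T = 4 (T = (-1 + 5)*1 = 4*1 = 4)
(N(T)*3)*19 = (2*3)*19 = 6*19 = 114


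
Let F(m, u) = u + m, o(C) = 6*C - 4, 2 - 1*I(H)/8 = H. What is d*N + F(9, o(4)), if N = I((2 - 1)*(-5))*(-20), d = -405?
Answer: 453629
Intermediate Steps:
I(H) = 16 - 8*H
o(C) = -4 + 6*C
F(m, u) = m + u
N = -1120 (N = (16 - 8*(2 - 1)*(-5))*(-20) = (16 - 8*(-5))*(-20) = (16 + 40)*(-20) = 56*(-20) = -1120)
d*N + F(9, o(4)) = -405*(-1120) + (9 + (-4 + 6*4)) = 453600 + (9 + (-4 + 24)) = 453600 + (9 + 20) = 453600 + 29 = 453629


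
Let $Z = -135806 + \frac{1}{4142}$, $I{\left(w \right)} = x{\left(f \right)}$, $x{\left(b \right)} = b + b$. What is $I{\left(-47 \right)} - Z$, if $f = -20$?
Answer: $\frac{562342771}{4142} \approx 1.3577 \cdot 10^{5}$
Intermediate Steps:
$x{\left(b \right)} = 2 b$
$I{\left(w \right)} = -40$ ($I{\left(w \right)} = 2 \left(-20\right) = -40$)
$Z = - \frac{562508451}{4142}$ ($Z = -135806 + \frac{1}{4142} = - \frac{562508451}{4142} \approx -1.3581 \cdot 10^{5}$)
$I{\left(-47 \right)} - Z = -40 - - \frac{562508451}{4142} = -40 + \frac{562508451}{4142} = \frac{562342771}{4142}$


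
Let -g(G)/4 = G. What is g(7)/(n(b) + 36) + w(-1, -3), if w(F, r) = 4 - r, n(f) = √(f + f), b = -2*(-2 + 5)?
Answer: 679/109 + 14*I*√3/327 ≈ 6.2294 + 0.074155*I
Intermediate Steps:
g(G) = -4*G
b = -6 (b = -2*3 = -6)
n(f) = √2*√f (n(f) = √(2*f) = √2*√f)
g(7)/(n(b) + 36) + w(-1, -3) = (-4*7)/(√2*√(-6) + 36) + (4 - 1*(-3)) = -28/(√2*(I*√6) + 36) + (4 + 3) = -28/(2*I*√3 + 36) + 7 = -28/(36 + 2*I*√3) + 7 = 7 - 28/(36 + 2*I*√3)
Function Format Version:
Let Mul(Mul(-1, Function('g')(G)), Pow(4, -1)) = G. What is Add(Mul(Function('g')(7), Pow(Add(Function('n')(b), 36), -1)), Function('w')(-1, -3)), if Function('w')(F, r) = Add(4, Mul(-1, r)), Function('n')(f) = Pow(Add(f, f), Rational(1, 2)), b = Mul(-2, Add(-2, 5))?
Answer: Add(Rational(679, 109), Mul(Rational(14, 327), I, Pow(3, Rational(1, 2)))) ≈ Add(6.2294, Mul(0.074155, I))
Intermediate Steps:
Function('g')(G) = Mul(-4, G)
b = -6 (b = Mul(-2, 3) = -6)
Function('n')(f) = Mul(Pow(2, Rational(1, 2)), Pow(f, Rational(1, 2))) (Function('n')(f) = Pow(Mul(2, f), Rational(1, 2)) = Mul(Pow(2, Rational(1, 2)), Pow(f, Rational(1, 2))))
Add(Mul(Function('g')(7), Pow(Add(Function('n')(b), 36), -1)), Function('w')(-1, -3)) = Add(Mul(Mul(-4, 7), Pow(Add(Mul(Pow(2, Rational(1, 2)), Pow(-6, Rational(1, 2))), 36), -1)), Add(4, Mul(-1, -3))) = Add(Mul(-28, Pow(Add(Mul(Pow(2, Rational(1, 2)), Mul(I, Pow(6, Rational(1, 2)))), 36), -1)), Add(4, 3)) = Add(Mul(-28, Pow(Add(Mul(2, I, Pow(3, Rational(1, 2))), 36), -1)), 7) = Add(Mul(-28, Pow(Add(36, Mul(2, I, Pow(3, Rational(1, 2)))), -1)), 7) = Add(7, Mul(-28, Pow(Add(36, Mul(2, I, Pow(3, Rational(1, 2)))), -1)))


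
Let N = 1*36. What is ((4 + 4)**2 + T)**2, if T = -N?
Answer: 784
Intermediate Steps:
N = 36
T = -36 (T = -1*36 = -36)
((4 + 4)**2 + T)**2 = ((4 + 4)**2 - 36)**2 = (8**2 - 36)**2 = (64 - 36)**2 = 28**2 = 784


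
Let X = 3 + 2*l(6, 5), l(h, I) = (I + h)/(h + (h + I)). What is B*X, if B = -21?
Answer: -1533/17 ≈ -90.177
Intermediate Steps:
l(h, I) = (I + h)/(I + 2*h) (l(h, I) = (I + h)/(h + (I + h)) = (I + h)/(I + 2*h))
X = 73/17 (X = 3 + 2*((5 + 6)/(5 + 2*6)) = 3 + 2*(11/(5 + 12)) = 3 + 2*(11/17) = 3 + 22/17 = 73/17 ≈ 4.2941)
B*X = -21*73/17 = -1533/17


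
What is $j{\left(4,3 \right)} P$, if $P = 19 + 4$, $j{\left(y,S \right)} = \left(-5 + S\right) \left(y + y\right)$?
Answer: $-368$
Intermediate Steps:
$j{\left(y,S \right)} = 2 y \left(-5 + S\right)$ ($j{\left(y,S \right)} = \left(-5 + S\right) 2 y = 2 y \left(-5 + S\right)$)
$P = 23$
$j{\left(4,3 \right)} P = 2 \cdot 4 \left(-5 + 3\right) 23 = 2 \cdot 4 \left(-2\right) 23 = \left(-16\right) 23 = -368$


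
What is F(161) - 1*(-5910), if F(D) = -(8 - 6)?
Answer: 5908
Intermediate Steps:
F(D) = -2 (F(D) = -1*2 = -2)
F(161) - 1*(-5910) = -2 - 1*(-5910) = -2 + 5910 = 5908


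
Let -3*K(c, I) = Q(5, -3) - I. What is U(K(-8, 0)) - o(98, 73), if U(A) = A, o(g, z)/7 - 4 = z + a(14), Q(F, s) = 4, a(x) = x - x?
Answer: -1621/3 ≈ -540.33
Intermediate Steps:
a(x) = 0
o(g, z) = 28 + 7*z (o(g, z) = 28 + 7*(z + 0) = 28 + 7*z)
K(c, I) = -4/3 + I/3 (K(c, I) = -(4 - I)/3 = -4/3 + I/3)
U(K(-8, 0)) - o(98, 73) = (-4/3 + (⅓)*0) - (28 + 7*73) = (-4/3 + 0) - (28 + 511) = -4/3 - 1*539 = -4/3 - 539 = -1621/3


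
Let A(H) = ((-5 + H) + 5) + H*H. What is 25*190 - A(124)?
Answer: -10750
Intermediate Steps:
A(H) = H + H²
25*190 - A(124) = 25*190 - 124*(1 + 124) = 4750 - 124*125 = 4750 - 1*15500 = 4750 - 15500 = -10750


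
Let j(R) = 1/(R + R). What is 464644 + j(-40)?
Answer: 37171519/80 ≈ 4.6464e+5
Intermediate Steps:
j(R) = 1/(2*R)
464644 + j(-40) = 464644 + (½)/(-40) = 464644 + (½)*(-1/40) = 464644 - 1/80 = 37171519/80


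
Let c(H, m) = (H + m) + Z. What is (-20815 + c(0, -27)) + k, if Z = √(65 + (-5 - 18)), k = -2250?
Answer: -23092 + √42 ≈ -23086.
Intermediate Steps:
Z = √42 (Z = √(65 - 23) = √42 ≈ 6.4807)
c(H, m) = H + m + √42 (c(H, m) = (H + m) + √42 = H + m + √42)
(-20815 + c(0, -27)) + k = (-20815 + (0 - 27 + √42)) - 2250 = (-20815 + (-27 + √42)) - 2250 = (-20842 + √42) - 2250 = -23092 + √42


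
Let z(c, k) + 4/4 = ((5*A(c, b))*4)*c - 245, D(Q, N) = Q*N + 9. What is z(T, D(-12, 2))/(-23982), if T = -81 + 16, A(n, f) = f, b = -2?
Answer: -1177/11991 ≈ -0.098157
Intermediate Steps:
T = -65
D(Q, N) = 9 + N*Q (D(Q, N) = N*Q + 9 = 9 + N*Q)
z(c, k) = -246 - 40*c (z(c, k) = -1 + (((5*(-2))*4)*c - 245) = -1 + ((-10*4)*c - 245) = -1 + (-40*c - 245) = -1 + (-245 - 40*c) = -246 - 40*c)
z(T, D(-12, 2))/(-23982) = (-246 - 40*(-65))/(-23982) = (-246 + 2600)*(-1/23982) = 2354*(-1/23982) = -1177/11991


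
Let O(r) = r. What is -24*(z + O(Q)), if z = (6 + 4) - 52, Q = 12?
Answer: 720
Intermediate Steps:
z = -42 (z = 10 - 52 = -42)
-24*(z + O(Q)) = -24*(-42 + 12) = -24*(-30) = 720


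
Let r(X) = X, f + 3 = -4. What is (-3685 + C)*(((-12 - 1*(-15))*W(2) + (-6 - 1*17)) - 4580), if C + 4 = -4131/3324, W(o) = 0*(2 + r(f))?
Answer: 18820695767/1108 ≈ 1.6986e+7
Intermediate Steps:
f = -7 (f = -3 - 4 = -7)
W(o) = 0 (W(o) = 0*(2 - 7) = 0*(-5) = 0)
C = -5809/1108 (C = -4 - 4131/3324 = -4 - 4131*1/3324 = -4 - 1377/1108 = -5809/1108 ≈ -5.2428)
(-3685 + C)*(((-12 - 1*(-15))*W(2) + (-6 - 1*17)) - 4580) = (-3685 - 5809/1108)*(((-12 - 1*(-15))*0 + (-6 - 1*17)) - 4580) = -4088789*(((-12 + 15)*0 + (-6 - 17)) - 4580)/1108 = -4088789*((3*0 - 23) - 4580)/1108 = -4088789*((0 - 23) - 4580)/1108 = -4088789*(-23 - 4580)/1108 = -4088789/1108*(-4603) = 18820695767/1108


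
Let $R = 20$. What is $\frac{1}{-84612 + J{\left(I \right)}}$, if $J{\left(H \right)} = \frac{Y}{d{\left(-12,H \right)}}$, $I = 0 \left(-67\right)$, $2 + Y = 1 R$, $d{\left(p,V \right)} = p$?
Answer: $- \frac{2}{169227} \approx -1.1818 \cdot 10^{-5}$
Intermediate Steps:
$Y = 18$ ($Y = -2 + 1 \cdot 20 = -2 + 20 = 18$)
$I = 0$
$J{\left(H \right)} = - \frac{3}{2}$ ($J{\left(H \right)} = \frac{18}{-12} = 18 \left(- \frac{1}{12}\right) = - \frac{3}{2}$)
$\frac{1}{-84612 + J{\left(I \right)}} = \frac{1}{-84612 - \frac{3}{2}} = \frac{1}{- \frac{169227}{2}} = - \frac{2}{169227}$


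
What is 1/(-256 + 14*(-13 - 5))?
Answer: -1/508 ≈ -0.0019685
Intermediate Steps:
1/(-256 + 14*(-13 - 5)) = 1/(-256 + 14*(-18)) = 1/(-256 - 252) = 1/(-508) = -1/508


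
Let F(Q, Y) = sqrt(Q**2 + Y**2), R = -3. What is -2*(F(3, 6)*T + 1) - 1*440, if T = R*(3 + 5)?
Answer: -442 + 144*sqrt(5) ≈ -120.01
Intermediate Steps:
T = -24 (T = -3*(3 + 5) = -3*8 = -24)
-2*(F(3, 6)*T + 1) - 1*440 = -2*(sqrt(3**2 + 6**2)*(-24) + 1) - 1*440 = -2*(sqrt(9 + 36)*(-24) + 1) - 440 = -2*(sqrt(45)*(-24) + 1) - 440 = -2*((3*sqrt(5))*(-24) + 1) - 440 = -2*(-72*sqrt(5) + 1) - 440 = -2*(1 - 72*sqrt(5)) - 440 = (-2 + 144*sqrt(5)) - 440 = -442 + 144*sqrt(5)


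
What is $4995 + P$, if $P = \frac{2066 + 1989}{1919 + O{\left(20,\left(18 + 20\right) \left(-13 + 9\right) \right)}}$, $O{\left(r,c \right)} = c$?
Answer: $\frac{8830220}{1767} \approx 4997.3$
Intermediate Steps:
$P = \frac{4055}{1767}$ ($P = \frac{2066 + 1989}{1919 + \left(18 + 20\right) \left(-13 + 9\right)} = \frac{4055}{1919 + 38 \left(-4\right)} = \frac{4055}{1919 - 152} = \frac{4055}{1767} \approx 2.2948$)
$4995 + P = 4995 + \frac{4055}{1767} = \frac{8830220}{1767}$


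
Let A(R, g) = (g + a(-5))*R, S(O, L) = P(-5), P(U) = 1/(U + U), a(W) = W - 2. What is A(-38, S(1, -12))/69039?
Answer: 1349/345195 ≈ 0.0039079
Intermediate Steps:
a(W) = -2 + W
P(U) = 1/(2*U)
S(O, L) = -⅒ (S(O, L) = (½)/(-5) = (½)*(-⅕) = -⅒)
A(R, g) = R*(-7 + g) (A(R, g) = (g + (-2 - 5))*R = (g - 7)*R = (-7 + g)*R = R*(-7 + g))
A(-38, S(1, -12))/69039 = -38*(-7 - ⅒)/69039 = -38*(-71/10)*(1/69039) = (1349/5)*(1/69039) = 1349/345195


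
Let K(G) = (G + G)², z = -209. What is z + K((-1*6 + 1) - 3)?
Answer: 47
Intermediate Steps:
K(G) = 4*G² (K(G) = (2*G)² = 4*G²)
z + K((-1*6 + 1) - 3) = -209 + 4*((-1*6 + 1) - 3)² = -209 + 4*((-6 + 1) - 3)² = -209 + 4*(-5 - 3)² = -209 + 4*(-8)² = -209 + 4*64 = -209 + 256 = 47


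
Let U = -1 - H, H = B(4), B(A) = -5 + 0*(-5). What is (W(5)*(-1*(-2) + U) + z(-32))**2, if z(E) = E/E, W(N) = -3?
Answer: 289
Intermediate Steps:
B(A) = -5 (B(A) = -5 + 0 = -5)
H = -5
U = 4 (U = -1 - 1*(-5) = -1 + 5 = 4)
z(E) = 1
(W(5)*(-1*(-2) + U) + z(-32))**2 = (-3*(-1*(-2) + 4) + 1)**2 = (-3*(2 + 4) + 1)**2 = (-3*6 + 1)**2 = (-18 + 1)**2 = (-17)**2 = 289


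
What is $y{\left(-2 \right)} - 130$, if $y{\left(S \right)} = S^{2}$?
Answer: $-126$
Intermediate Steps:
$y{\left(-2 \right)} - 130 = \left(-2\right)^{2} - 130 = 4 - 130 = -126$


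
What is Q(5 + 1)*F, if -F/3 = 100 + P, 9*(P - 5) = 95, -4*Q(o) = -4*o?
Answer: -2080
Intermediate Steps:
Q(o) = o (Q(o) = -(-1)*o = o)
P = 140/9 (P = 5 + (1/9)*95 = 5 + 95/9 = 140/9 ≈ 15.556)
F = -1040/3 (F = -3*(100 + 140/9) = -3*1040/9 = -1040/3 ≈ -346.67)
Q(5 + 1)*F = (5 + 1)*(-1040/3) = 6*(-1040/3) = -2080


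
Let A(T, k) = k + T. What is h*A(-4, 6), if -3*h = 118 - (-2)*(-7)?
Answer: -208/3 ≈ -69.333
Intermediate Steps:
A(T, k) = T + k
h = -104/3 (h = -(118 - (-2)*(-7))/3 = -(118 - 1*14)/3 = -(118 - 14)/3 = -⅓*104 = -104/3 ≈ -34.667)
h*A(-4, 6) = -104*(-4 + 6)/3 = -104/3*2 = -208/3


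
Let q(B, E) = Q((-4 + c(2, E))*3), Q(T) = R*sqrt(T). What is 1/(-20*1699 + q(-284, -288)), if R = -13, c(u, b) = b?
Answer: I/(2*(-16990*I + 13*sqrt(219))) ≈ -2.9425e-5 + 3.3319e-7*I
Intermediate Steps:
Q(T) = -13*sqrt(T)
q(B, E) = -13*sqrt(-12 + 3*E) (q(B, E) = -13*sqrt(3)*sqrt(-4 + E) = -13*sqrt(-12 + 3*E))
1/(-20*1699 + q(-284, -288)) = 1/(-20*1699 - 13*sqrt(-12 + 3*(-288))) = 1/(-33980 - 13*sqrt(-12 - 864)) = 1/(-33980 - 26*I*sqrt(219))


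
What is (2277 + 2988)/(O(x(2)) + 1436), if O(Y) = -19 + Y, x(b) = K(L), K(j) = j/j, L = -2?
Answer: 5265/1418 ≈ 3.7130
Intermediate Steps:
K(j) = 1
x(b) = 1
(2277 + 2988)/(O(x(2)) + 1436) = (2277 + 2988)/((-19 + 1) + 1436) = 5265/(-18 + 1436) = 5265/1418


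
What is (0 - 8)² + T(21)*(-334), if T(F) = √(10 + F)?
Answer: 64 - 334*√31 ≈ -1795.6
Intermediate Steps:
(0 - 8)² + T(21)*(-334) = (0 - 8)² + √(10 + 21)*(-334) = (-8)² + √31*(-334) = 64 - 334*√31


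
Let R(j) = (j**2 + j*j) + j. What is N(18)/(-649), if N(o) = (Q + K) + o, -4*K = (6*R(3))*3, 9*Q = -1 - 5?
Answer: 463/3894 ≈ 0.11890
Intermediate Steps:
R(j) = j + 2*j**2 (R(j) = (j**2 + j**2) + j = 2*j**2 + j = j + 2*j**2)
Q = -2/3 (Q = (-1 - 5)/9 = (1/9)*(-6) = -2/3 ≈ -0.66667)
K = -189/2 (K = -6*(3*(1 + 2*3))*3/4 = -6*(3*(1 + 6))*3/4 = -6*(3*7)*3/4 = -6*21*3/4 = -63*3/2 = -1/4*378 = -189/2 ≈ -94.500)
N(o) = -571/6 + o (N(o) = (-2/3 - 189/2) + o = -571/6 + o)
N(18)/(-649) = (-571/6 + 18)/(-649) = -463/6*(-1/649) = 463/3894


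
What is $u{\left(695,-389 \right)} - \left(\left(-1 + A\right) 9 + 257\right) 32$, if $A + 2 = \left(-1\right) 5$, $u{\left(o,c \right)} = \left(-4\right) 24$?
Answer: $-6016$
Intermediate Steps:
$u{\left(o,c \right)} = -96$
$A = -7$ ($A = -2 - 5 = -7$)
$u{\left(695,-389 \right)} - \left(\left(-1 + A\right) 9 + 257\right) 32 = -96 - \left(\left(-1 - 7\right) 9 + 257\right) 32 = -96 - \left(\left(-8\right) 9 + 257\right) 32 = -96 - \left(-72 + 257\right) 32 = -96 - 185 \cdot 32 = -96 - 5920 = -6016$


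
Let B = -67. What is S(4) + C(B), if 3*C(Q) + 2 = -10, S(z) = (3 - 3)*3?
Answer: -4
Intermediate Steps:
S(z) = 0 (S(z) = 0*3 = 0)
C(Q) = -4 (C(Q) = -⅔ + (⅓)*(-10) = -⅔ - 10/3 = -4)
S(4) + C(B) = 0 - 4 = -4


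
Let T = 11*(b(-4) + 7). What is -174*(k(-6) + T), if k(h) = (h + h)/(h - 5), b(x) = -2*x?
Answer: -317898/11 ≈ -28900.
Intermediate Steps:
T = 165 (T = 11*(-2*(-4) + 7) = 11*(8 + 7) = 11*15 = 165)
k(h) = 2*h/(-5 + h) (k(h) = (2*h)/(-5 + h) = 2*h/(-5 + h))
-174*(k(-6) + T) = -174*(2*(-6)/(-5 - 6) + 165) = -174*(2*(-6)/(-11) + 165) = -174*(2*(-6)*(-1/11) + 165) = -174*(12/11 + 165) = -174*1827/11 = -317898/11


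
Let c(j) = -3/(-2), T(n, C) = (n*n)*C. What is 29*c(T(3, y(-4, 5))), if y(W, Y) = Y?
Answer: 87/2 ≈ 43.500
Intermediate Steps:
T(n, C) = C*n² (T(n, C) = n²*C = C*n²)
c(j) = 3/2 (c(j) = -3*(-½) = 3/2)
29*c(T(3, y(-4, 5))) = 29*(3/2) = 87/2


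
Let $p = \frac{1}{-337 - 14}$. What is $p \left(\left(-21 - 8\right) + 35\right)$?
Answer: $- \frac{2}{117} \approx -0.017094$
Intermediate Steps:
$p = - \frac{1}{351}$ ($p = \frac{1}{-351} = - \frac{1}{351} \approx -0.002849$)
$p \left(\left(-21 - 8\right) + 35\right) = - \frac{\left(-21 - 8\right) + 35}{351} = - \frac{-29 + 35}{351} = \left(- \frac{1}{351}\right) 6 = - \frac{2}{117}$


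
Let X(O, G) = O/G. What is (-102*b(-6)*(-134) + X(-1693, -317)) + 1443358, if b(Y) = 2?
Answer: 466211691/317 ≈ 1.4707e+6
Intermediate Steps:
(-102*b(-6)*(-134) + X(-1693, -317)) + 1443358 = (-102*2*(-134) - 1693/(-317)) + 1443358 = (-204*(-134) - 1693*(-1/317)) + 1443358 = (27336 + 1693/317) + 1443358 = 8667205/317 + 1443358 = 466211691/317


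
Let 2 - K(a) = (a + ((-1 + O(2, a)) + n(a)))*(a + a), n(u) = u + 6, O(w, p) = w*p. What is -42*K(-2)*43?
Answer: 18060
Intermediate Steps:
O(w, p) = p*w
n(u) = 6 + u
K(a) = 2 - 2*a*(5 + 4*a) (K(a) = 2 - (a + ((-1 + a*2) + (6 + a)))*(a + a) = 2 - (a + ((-1 + 2*a) + (6 + a)))*2*a = 2 - (a + (5 + 3*a))*2*a = 2 - (5 + 4*a)*2*a = 2 - 2*a*(5 + 4*a))
-42*K(-2)*43 = -42*(2 - 10*(-2) - 8*(-2)**2)*43 = -42*(2 + 20 - 8*4)*43 = -42*(2 + 20 - 32)*43 = -42*(-10)*43 = 420*43 = 18060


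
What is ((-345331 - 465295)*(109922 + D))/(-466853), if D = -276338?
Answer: -134901136416/466853 ≈ -2.8896e+5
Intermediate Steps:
((-345331 - 465295)*(109922 + D))/(-466853) = ((-345331 - 465295)*(109922 - 276338))/(-466853) = -810626*(-166416)*(-1/466853) = 134901136416*(-1/466853) = -134901136416/466853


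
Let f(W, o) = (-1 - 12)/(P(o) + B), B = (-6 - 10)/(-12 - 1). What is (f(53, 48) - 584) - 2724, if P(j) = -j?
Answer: -2011095/608 ≈ -3307.7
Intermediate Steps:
B = 16/13 (B = -16/(-13) = -16*(-1/13) = 16/13 ≈ 1.2308)
f(W, o) = -13/(16/13 - o) (f(W, o) = (-1 - 12)/(-o + 16/13) = -13/(16/13 - o))
(f(53, 48) - 584) - 2724 = (169/(-16 + 13*48) - 584) - 2724 = (169/(-16 + 624) - 584) - 2724 = (169/608 - 584) - 2724 = -354903/608 - 2724 = -2011095/608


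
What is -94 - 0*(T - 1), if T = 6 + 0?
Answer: -94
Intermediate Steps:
T = 6
-94 - 0*(T - 1) = -94 - 0*(6 - 1) = -94 - 0*5 = -94 - 71*0 = -94 + 0 = -94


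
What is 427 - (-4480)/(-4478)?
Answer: 953813/2239 ≈ 426.00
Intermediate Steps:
427 - (-4480)/(-4478) = 427 - (-4480)*(-1)/4478 = 427 - 1*2240/2239 = 427 - 2240/2239 = 953813/2239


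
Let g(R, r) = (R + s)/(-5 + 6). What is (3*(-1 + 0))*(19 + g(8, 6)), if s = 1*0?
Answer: -81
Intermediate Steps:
s = 0
g(R, r) = R (g(R, r) = (R + 0)/(-5 + 6) = R/1 = R*1 = R)
(3*(-1 + 0))*(19 + g(8, 6)) = (3*(-1 + 0))*(19 + 8) = (3*(-1))*27 = -3*27 = -81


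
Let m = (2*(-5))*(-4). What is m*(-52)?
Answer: -2080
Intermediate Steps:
m = 40 (m = -10*(-4) = 40)
m*(-52) = 40*(-52) = -2080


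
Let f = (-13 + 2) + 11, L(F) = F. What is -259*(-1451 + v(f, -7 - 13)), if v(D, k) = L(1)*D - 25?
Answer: 382284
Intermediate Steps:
f = 0 (f = -11 + 11 = 0)
v(D, k) = -25 + D (v(D, k) = 1*D - 25 = D - 25 = -25 + D)
-259*(-1451 + v(f, -7 - 13)) = -259*(-1451 + (-25 + 0)) = -259*(-1451 - 25) = -259*(-1476) = 382284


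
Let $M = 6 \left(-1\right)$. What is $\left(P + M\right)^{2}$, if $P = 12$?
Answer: $36$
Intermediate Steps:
$M = -6$
$\left(P + M\right)^{2} = \left(12 - 6\right)^{2} = 6^{2} = 36$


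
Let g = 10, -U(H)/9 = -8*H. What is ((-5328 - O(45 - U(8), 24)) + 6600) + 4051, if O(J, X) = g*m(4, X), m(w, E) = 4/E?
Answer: 15964/3 ≈ 5321.3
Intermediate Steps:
U(H) = 72*H (U(H) = -(-72)*H = 72*H)
O(J, X) = 40/X (O(J, X) = 10*(4/X) = 40/X)
((-5328 - O(45 - U(8), 24)) + 6600) + 4051 = ((-5328 - 40/24) + 6600) + 4051 = ((-5328 - 1*5/3) + 6600) + 4051 = ((-5328 - 5/3) + 6600) + 4051 = (-15989/3 + 6600) + 4051 = 3811/3 + 4051 = 15964/3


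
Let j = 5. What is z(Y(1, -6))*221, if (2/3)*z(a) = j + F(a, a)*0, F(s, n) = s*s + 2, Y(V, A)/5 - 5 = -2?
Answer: 3315/2 ≈ 1657.5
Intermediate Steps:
Y(V, A) = 15 (Y(V, A) = 25 + 5*(-2) = 25 - 10 = 15)
F(s, n) = 2 + s**2 (F(s, n) = s**2 + 2 = 2 + s**2)
z(a) = 15/2 (z(a) = 3*(5 + (2 + a**2)*0)/2 = 3*(5 + 0)/2 = (3/2)*5 = 15/2)
z(Y(1, -6))*221 = (15/2)*221 = 3315/2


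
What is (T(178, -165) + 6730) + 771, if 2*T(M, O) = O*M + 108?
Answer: -7130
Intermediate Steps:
T(M, O) = 54 + M*O/2 (T(M, O) = (O*M + 108)/2 = (M*O + 108)/2 = (108 + M*O)/2 = 54 + M*O/2)
(T(178, -165) + 6730) + 771 = ((54 + (½)*178*(-165)) + 6730) + 771 = ((54 - 14685) + 6730) + 771 = (-14631 + 6730) + 771 = -7901 + 771 = -7130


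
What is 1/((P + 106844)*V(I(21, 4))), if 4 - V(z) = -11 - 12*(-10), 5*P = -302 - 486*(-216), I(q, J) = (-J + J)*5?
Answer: -1/13416774 ≈ -7.4534e-8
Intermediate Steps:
I(q, J) = 0 (I(q, J) = 0*5 = 0)
P = 104674/5 (P = (-302 - 486*(-216))/5 = (-302 + 104976)/5 = (⅕)*104674 = 104674/5 ≈ 20935.)
V(z) = -105 (V(z) = 4 - (-11 - 12*(-10)) = 4 - (-11 + 120) = 4 - 1*109 = 4 - 109 = -105)
1/((P + 106844)*V(I(21, 4))) = 1/((104674/5 + 106844)*(-105)) = -1/105/(638894/5) = (5/638894)*(-1/105) = -1/13416774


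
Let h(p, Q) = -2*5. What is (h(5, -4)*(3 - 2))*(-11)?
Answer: 110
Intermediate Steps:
h(p, Q) = -10
(h(5, -4)*(3 - 2))*(-11) = -10*(3 - 2)*(-11) = -10*1*(-11) = -10*(-11) = 110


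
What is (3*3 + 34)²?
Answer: 1849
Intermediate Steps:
(3*3 + 34)² = (9 + 34)² = 43² = 1849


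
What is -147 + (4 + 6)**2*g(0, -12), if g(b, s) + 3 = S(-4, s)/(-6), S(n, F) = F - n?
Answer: -941/3 ≈ -313.67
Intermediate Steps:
g(b, s) = -11/3 - s/6 (g(b, s) = -3 + (s - 1*(-4))/(-6) = -3 + (s + 4)*(-1/6) = -3 + (4 + s)*(-1/6) = -3 + (-2/3 - s/6) = -11/3 - s/6)
-147 + (4 + 6)**2*g(0, -12) = -147 + (4 + 6)**2*(-11/3 - 1/6*(-12)) = -147 + 10**2*(-11/3 + 2) = -147 + 100*(-5/3) = -147 - 500/3 = -941/3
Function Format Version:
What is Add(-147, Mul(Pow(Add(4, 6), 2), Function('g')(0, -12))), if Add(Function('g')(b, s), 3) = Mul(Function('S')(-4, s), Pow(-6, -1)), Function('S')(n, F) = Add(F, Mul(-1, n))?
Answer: Rational(-941, 3) ≈ -313.67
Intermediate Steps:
Function('g')(b, s) = Add(Rational(-11, 3), Mul(Rational(-1, 6), s)) (Function('g')(b, s) = Add(-3, Mul(Add(s, Mul(-1, -4)), Pow(-6, -1))) = Add(-3, Mul(Add(s, 4), Rational(-1, 6))) = Add(-3, Mul(Add(4, s), Rational(-1, 6))) = Add(-3, Add(Rational(-2, 3), Mul(Rational(-1, 6), s))) = Add(Rational(-11, 3), Mul(Rational(-1, 6), s)))
Add(-147, Mul(Pow(Add(4, 6), 2), Function('g')(0, -12))) = Add(-147, Mul(Pow(Add(4, 6), 2), Add(Rational(-11, 3), Mul(Rational(-1, 6), -12)))) = Add(-147, Mul(Pow(10, 2), Add(Rational(-11, 3), 2))) = Add(-147, Mul(100, Rational(-5, 3))) = Add(-147, Rational(-500, 3)) = Rational(-941, 3)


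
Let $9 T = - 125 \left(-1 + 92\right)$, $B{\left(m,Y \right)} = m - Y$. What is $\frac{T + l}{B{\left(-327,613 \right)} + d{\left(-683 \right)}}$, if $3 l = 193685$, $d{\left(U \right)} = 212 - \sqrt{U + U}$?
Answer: $- \frac{41472704}{478215} + \frac{56968 i \sqrt{1366}}{478215} \approx -86.724 + 4.4028 i$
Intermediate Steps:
$d{\left(U \right)} = 212 - \sqrt{2} \sqrt{U}$ ($d{\left(U \right)} = 212 - \sqrt{2 U} = 212 - \sqrt{2} \sqrt{U}$)
$l = \frac{193685}{3}$ ($l = \frac{1}{3} \cdot 193685 = \frac{193685}{3} \approx 64562.0$)
$T = - \frac{11375}{9}$ ($T = \frac{\left(-125\right) \left(-1 + 92\right)}{9} = \frac{\left(-125\right) 91}{9} = \frac{1}{9} \left(-11375\right) = - \frac{11375}{9} \approx -1263.9$)
$\frac{T + l}{B{\left(-327,613 \right)} + d{\left(-683 \right)}} = \frac{- \frac{11375}{9} + \frac{193685}{3}}{\left(-327 - 613\right) + \left(212 - \sqrt{2} \sqrt{-683}\right)} = \frac{569680}{9 \left(\left(-327 - 613\right) + \left(212 - \sqrt{2} i \sqrt{683}\right)\right)} = \frac{569680}{9 \left(-940 + \left(212 - i \sqrt{1366}\right)\right)} = \frac{569680}{9 \left(-728 - i \sqrt{1366}\right)}$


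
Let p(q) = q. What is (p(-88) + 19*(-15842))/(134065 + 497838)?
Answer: -301086/631903 ≈ -0.47647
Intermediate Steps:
(p(-88) + 19*(-15842))/(134065 + 497838) = (-88 + 19*(-15842))/(134065 + 497838) = (-88 - 300998)/631903 = -301086*1/631903 = -301086/631903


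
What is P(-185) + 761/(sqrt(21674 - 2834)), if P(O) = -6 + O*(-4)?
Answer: 734 + 761*sqrt(4710)/9420 ≈ 739.54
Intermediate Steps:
P(O) = -6 - 4*O
P(-185) + 761/(sqrt(21674 - 2834)) = (-6 - 4*(-185)) + 761/(sqrt(21674 - 2834)) = (-6 + 740) + 761/(sqrt(18840)) = 734 + 761/((2*sqrt(4710))) = 734 + 761*(sqrt(4710)/9420) = 734 + 761*sqrt(4710)/9420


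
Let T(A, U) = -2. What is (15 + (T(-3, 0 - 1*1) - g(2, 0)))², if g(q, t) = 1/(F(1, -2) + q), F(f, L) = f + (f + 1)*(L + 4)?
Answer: 8100/49 ≈ 165.31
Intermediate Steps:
F(f, L) = f + (1 + f)*(4 + L)
g(q, t) = 1/(5 + q) (g(q, t) = 1/((4 - 2 + 5*1 - 2*1) + q) = 1/((4 - 2 + 5 - 2) + q) = 1/(5 + q))
(15 + (T(-3, 0 - 1*1) - g(2, 0)))² = (15 + (-2 - 1/(5 + 2)))² = (15 + (-2 - 1/7))² = (15 + (-2 - 1*⅐))² = (15 + (-2 - ⅐))² = (15 - 15/7)² = (90/7)² = 8100/49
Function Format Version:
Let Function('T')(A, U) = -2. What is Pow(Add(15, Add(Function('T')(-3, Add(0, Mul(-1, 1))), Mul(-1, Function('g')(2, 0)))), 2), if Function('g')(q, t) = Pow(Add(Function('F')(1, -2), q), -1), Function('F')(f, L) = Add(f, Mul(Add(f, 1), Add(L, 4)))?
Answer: Rational(8100, 49) ≈ 165.31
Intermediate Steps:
Function('F')(f, L) = Add(f, Mul(Add(1, f), Add(4, L)))
Function('g')(q, t) = Pow(Add(5, q), -1) (Function('g')(q, t) = Pow(Add(Add(4, -2, Mul(5, 1), Mul(-2, 1)), q), -1) = Pow(Add(Add(4, -2, 5, -2), q), -1) = Pow(Add(5, q), -1))
Pow(Add(15, Add(Function('T')(-3, Add(0, Mul(-1, 1))), Mul(-1, Function('g')(2, 0)))), 2) = Pow(Add(15, Add(-2, Mul(-1, Pow(Add(5, 2), -1)))), 2) = Pow(Add(15, Add(-2, Mul(-1, Pow(7, -1)))), 2) = Pow(Add(15, Add(-2, Mul(-1, Rational(1, 7)))), 2) = Pow(Add(15, Add(-2, Rational(-1, 7))), 2) = Pow(Add(15, Rational(-15, 7)), 2) = Pow(Rational(90, 7), 2) = Rational(8100, 49)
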